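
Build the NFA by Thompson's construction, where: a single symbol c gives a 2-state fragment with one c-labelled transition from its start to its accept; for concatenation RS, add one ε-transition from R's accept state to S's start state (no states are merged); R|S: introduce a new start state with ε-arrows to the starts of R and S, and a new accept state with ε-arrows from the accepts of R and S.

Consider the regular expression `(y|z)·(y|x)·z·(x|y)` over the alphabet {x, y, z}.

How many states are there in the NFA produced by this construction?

Recursing over subexpressions:
Each of the 7 symbol leaves contributes a 2-state fragment.
  y|z : 6 states
  y|x : 6 states
  x|y : 6 states
  (y|z)·(y|x)·z·(x|y) : 20 states

20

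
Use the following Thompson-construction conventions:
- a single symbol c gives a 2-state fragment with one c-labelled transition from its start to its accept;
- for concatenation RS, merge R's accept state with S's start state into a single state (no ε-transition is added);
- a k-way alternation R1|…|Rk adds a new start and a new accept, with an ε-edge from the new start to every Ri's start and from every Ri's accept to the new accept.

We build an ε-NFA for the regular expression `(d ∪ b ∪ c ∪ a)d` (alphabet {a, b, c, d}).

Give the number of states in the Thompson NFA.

Recursing over subexpressions:
Each of the 5 symbol leaves contributes a 2-state fragment.
  d ∪ b ∪ c ∪ a : 10 states
  (d ∪ b ∪ c ∪ a)d : 11 states

11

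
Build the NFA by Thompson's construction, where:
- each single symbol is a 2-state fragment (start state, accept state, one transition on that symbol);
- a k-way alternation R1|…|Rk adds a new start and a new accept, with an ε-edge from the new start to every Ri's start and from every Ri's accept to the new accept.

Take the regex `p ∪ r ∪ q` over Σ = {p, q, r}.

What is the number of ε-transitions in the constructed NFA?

6

Building bottom-up:
Each of the 3 symbol leaves contributes 0 ε-transitions.
  p ∪ r ∪ q : 6 ε-transitions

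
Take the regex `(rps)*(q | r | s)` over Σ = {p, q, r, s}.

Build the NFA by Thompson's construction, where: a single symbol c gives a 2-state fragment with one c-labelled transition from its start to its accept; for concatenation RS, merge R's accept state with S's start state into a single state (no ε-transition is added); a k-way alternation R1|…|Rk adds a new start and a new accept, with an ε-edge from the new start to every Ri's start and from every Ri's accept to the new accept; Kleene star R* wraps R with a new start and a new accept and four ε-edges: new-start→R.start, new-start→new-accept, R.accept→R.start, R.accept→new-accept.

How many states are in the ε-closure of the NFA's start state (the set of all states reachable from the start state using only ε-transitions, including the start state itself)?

Let C(F) = |ε-closure(F.start)| within fragment F, and note whether F accepts ε. Symbol fragments have C = 1 and do not accept ε. Then:
  rps → same as the first factor's closure: C = 1
  (rps)* → C = 1 (new start) + 1 (body) + 1 (new accept) = 3
  q | r | s → new start ε-reaches every alternative's start; none of them accept ε, so the new accept is not reached: C = 1 + 1 + 1 + 1 = 4
  (rps)*(q | r | s) → the left operand accepts ε, so the closure extends into the next operand (the shared merged state is already counted); C = 3 + (4−1) = 6

6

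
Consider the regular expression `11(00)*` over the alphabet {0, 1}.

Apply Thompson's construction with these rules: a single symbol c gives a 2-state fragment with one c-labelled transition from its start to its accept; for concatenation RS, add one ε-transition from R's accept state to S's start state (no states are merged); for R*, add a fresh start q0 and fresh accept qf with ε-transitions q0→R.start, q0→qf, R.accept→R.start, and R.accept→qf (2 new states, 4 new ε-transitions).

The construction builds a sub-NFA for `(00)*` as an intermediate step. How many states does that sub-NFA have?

Fragment for `(00)*`:
Each of the 2 symbol leaves contributes a 2-state fragment.
  00 = 4 states
  (00)* = 6 states

6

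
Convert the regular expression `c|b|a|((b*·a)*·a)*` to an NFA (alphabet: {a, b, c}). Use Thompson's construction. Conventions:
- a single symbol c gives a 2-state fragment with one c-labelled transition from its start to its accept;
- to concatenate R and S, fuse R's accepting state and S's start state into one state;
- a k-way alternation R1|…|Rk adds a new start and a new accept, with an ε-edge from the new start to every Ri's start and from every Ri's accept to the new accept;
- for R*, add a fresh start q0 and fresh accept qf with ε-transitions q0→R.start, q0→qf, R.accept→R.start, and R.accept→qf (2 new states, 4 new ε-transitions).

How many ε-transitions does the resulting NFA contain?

Recursing over subexpressions:
Each of the 6 symbol leaves contributes 0 ε-transitions.
  b* → 4 ε-transitions
  b*·a → 4 ε-transitions
  (b*·a)* → 8 ε-transitions
  (b*·a)*·a → 8 ε-transitions
  ((b*·a)*·a)* → 12 ε-transitions
  c|b|a|((b*·a)*·a)* → 20 ε-transitions

20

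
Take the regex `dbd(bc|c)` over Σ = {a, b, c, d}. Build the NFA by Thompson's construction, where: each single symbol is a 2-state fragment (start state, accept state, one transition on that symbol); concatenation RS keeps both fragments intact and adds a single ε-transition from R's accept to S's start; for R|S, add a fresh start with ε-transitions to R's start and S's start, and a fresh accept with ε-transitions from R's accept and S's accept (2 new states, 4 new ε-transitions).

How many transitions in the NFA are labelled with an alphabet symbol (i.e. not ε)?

Bottom-up over the parse tree:
Each of the 6 symbol leaves contributes exactly 1 symbol transition.
  bc : 2 symbol transitions
  bc|c : 3 symbol transitions
  dbd(bc|c) : 6 symbol transitions

6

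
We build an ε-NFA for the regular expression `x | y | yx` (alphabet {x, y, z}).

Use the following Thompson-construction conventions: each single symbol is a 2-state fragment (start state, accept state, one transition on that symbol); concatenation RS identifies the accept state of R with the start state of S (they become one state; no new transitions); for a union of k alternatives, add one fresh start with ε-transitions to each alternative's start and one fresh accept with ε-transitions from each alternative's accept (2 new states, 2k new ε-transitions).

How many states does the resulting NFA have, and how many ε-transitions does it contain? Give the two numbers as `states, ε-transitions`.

9, 6

Recursing over subexpressions:
Each of the 4 symbol leaves contributes 2 states and 0 ε-transitions.
  yx = 3 states, 0 ε-transitions
  x | y | yx = 9 states, 6 ε-transitions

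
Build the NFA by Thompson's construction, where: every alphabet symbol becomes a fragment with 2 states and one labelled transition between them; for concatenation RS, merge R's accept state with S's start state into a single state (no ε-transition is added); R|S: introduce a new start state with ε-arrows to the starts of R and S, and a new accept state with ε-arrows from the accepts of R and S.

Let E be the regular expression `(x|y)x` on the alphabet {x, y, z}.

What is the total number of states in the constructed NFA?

Recursing over subexpressions:
Each of the 3 symbol leaves contributes a 2-state fragment.
  x|y : 6 states
  (x|y)x : 7 states

7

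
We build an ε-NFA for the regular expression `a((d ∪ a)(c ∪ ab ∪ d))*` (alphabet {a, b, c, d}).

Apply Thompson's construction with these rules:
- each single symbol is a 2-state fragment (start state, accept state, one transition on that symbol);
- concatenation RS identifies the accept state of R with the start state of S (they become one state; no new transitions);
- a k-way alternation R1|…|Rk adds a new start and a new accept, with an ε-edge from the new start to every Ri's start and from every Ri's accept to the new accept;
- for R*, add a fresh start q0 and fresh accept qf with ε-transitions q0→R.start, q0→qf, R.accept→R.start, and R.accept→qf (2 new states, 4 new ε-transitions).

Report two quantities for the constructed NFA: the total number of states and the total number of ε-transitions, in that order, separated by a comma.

17, 14

Bottom-up over the parse tree:
Each of the 7 symbol leaves contributes 2 states and 0 ε-transitions.
  d ∪ a → 6 states, 4 ε-transitions
  ab → 3 states, 0 ε-transitions
  c ∪ ab ∪ d → 9 states, 6 ε-transitions
  (d ∪ a)(c ∪ ab ∪ d) → 14 states, 10 ε-transitions
  ((d ∪ a)(c ∪ ab ∪ d))* → 16 states, 14 ε-transitions
  a((d ∪ a)(c ∪ ab ∪ d))* → 17 states, 14 ε-transitions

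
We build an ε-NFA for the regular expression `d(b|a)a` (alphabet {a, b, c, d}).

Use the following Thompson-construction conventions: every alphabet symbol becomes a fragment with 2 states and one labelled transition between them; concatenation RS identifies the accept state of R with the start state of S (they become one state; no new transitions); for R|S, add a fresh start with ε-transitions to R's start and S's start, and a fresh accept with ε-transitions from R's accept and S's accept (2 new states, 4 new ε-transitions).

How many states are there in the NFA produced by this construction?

Per subexpression:
Each of the 4 symbol leaves contributes a 2-state fragment.
  b|a = 6 states
  d(b|a)a = 8 states

8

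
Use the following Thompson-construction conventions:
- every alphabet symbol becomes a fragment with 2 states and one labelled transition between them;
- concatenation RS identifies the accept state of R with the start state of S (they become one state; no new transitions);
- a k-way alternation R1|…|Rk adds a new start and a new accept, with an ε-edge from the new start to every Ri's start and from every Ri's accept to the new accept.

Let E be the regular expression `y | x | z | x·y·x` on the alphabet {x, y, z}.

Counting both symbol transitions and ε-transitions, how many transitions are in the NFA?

14

Recursing over subexpressions:
Each of the 6 symbol leaves contributes 1 transition (1 symbol, 0 ε).
  x·y·x — 3 transitions (3 symbol, 0 ε)
  y | x | z | x·y·x — 14 transitions (6 symbol, 8 ε)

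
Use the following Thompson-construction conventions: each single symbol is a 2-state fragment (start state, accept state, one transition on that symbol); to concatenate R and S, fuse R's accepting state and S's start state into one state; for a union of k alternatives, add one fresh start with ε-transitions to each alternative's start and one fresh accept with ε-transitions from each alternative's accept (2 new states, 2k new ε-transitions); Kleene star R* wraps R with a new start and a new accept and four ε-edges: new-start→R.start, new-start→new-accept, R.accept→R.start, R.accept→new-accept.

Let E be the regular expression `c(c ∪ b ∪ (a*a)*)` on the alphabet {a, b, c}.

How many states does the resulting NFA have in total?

14

Bottom-up over the parse tree:
Each of the 5 symbol leaves contributes a 2-state fragment.
  a* = 4 states
  a*a = 5 states
  (a*a)* = 7 states
  c ∪ b ∪ (a*a)* = 13 states
  c(c ∪ b ∪ (a*a)*) = 14 states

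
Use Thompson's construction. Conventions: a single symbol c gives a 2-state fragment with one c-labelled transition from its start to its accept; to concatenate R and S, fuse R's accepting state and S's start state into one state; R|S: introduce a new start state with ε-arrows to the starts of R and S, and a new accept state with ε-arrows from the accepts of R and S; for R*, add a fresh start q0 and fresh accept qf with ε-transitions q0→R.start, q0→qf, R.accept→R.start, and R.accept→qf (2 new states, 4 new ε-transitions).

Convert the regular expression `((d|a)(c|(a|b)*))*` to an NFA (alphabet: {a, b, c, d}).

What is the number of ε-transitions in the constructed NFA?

Bottom-up over the parse tree:
Each of the 5 symbol leaves contributes 0 ε-transitions.
  d|a = 4 ε-transitions
  a|b = 4 ε-transitions
  (a|b)* = 8 ε-transitions
  c|(a|b)* = 12 ε-transitions
  (d|a)(c|(a|b)*) = 16 ε-transitions
  ((d|a)(c|(a|b)*))* = 20 ε-transitions

20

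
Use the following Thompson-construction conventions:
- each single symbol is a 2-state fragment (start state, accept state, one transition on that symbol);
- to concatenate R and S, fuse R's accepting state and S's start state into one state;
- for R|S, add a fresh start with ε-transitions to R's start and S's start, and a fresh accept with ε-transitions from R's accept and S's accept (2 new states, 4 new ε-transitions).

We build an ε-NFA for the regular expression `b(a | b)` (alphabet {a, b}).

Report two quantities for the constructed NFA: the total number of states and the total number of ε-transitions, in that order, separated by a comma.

7, 4

Building bottom-up:
Each of the 3 symbol leaves contributes 2 states and 0 ε-transitions.
  a | b : 6 states, 4 ε-transitions
  b(a | b) : 7 states, 4 ε-transitions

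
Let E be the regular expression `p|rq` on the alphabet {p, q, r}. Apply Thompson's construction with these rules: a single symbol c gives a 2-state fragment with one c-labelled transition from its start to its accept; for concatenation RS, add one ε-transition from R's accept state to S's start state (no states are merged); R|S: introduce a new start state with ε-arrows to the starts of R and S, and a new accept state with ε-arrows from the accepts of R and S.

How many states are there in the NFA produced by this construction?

8

By structural recursion:
Each of the 3 symbol leaves contributes a 2-state fragment.
  rq → 4 states
  p|rq → 8 states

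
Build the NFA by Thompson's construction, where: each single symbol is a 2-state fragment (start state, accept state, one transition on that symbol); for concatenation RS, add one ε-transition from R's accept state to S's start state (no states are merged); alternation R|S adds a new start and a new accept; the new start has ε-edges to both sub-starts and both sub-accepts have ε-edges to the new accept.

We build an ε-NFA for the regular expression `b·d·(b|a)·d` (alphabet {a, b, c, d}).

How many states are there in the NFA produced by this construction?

Bottom-up over the parse tree:
Each of the 5 symbol leaves contributes a 2-state fragment.
  b|a : 6 states
  b·d·(b|a)·d : 12 states

12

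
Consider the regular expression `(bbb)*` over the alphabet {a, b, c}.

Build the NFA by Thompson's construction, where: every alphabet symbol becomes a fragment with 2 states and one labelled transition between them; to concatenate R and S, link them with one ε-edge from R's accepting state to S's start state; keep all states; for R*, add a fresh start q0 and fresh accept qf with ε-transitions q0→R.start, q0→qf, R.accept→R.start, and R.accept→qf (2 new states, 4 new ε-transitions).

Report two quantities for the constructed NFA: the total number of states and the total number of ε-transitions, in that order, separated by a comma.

Building bottom-up:
Each of the 3 symbol leaves contributes 2 states and 0 ε-transitions.
  bbb → 6 states, 2 ε-transitions
  (bbb)* → 8 states, 6 ε-transitions

8, 6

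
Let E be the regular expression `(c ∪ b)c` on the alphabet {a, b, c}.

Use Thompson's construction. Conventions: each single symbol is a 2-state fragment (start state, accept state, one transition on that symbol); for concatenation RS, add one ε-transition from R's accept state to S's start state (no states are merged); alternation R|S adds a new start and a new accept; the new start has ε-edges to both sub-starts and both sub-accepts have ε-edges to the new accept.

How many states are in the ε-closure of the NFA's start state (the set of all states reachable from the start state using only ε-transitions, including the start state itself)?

Let C(F) = |ε-closure(F.start)| within fragment F, and note whether F accepts ε. Symbol fragments have C = 1 and do not accept ε. Then:
  c ∪ b → C = 1 + 1 + 1 = 3 (the new accept is not ε-reachable since no branch accepts ε)
  (c ∪ b)c → same as the first factor's closure: C = 3

3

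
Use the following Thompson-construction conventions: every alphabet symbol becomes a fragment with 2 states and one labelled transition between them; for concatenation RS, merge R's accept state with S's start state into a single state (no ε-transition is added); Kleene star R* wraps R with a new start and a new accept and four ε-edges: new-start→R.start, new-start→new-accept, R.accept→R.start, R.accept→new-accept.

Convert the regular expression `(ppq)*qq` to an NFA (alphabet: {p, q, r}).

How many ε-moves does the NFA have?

Bottom-up over the parse tree:
Each of the 5 symbol leaves contributes 0 ε-transitions.
  ppq — 0 ε-transitions
  (ppq)* — 4 ε-transitions
  (ppq)*qq — 4 ε-transitions

4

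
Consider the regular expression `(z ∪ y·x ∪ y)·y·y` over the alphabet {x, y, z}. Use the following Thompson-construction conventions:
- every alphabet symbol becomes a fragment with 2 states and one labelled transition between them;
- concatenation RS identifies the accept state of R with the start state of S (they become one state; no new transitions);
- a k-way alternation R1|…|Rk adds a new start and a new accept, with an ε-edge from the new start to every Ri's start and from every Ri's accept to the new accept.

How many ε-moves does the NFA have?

Building bottom-up:
Each of the 6 symbol leaves contributes 0 ε-transitions.
  y·x = 0 ε-transitions
  z ∪ y·x ∪ y = 6 ε-transitions
  (z ∪ y·x ∪ y)·y·y = 6 ε-transitions

6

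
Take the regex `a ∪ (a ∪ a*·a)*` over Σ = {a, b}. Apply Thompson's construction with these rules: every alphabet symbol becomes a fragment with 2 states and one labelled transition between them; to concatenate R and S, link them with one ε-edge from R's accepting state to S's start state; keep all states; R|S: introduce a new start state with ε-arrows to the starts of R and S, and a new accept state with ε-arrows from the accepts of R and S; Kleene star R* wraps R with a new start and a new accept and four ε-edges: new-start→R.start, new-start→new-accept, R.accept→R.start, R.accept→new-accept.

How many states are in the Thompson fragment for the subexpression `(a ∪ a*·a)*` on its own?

12

Fragment for `(a ∪ a*·a)*`:
Each of the 3 symbol leaves contributes a 2-state fragment.
  a* — 4 states
  a*·a — 6 states
  a ∪ a*·a — 10 states
  (a ∪ a*·a)* — 12 states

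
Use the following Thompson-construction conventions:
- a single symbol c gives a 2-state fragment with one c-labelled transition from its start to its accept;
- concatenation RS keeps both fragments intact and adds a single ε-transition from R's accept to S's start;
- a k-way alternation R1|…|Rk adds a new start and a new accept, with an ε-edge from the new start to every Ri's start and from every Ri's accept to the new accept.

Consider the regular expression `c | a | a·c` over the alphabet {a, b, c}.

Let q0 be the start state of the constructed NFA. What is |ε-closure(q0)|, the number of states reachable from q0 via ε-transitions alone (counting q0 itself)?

Work bottom-up. For each fragment F, track |ε-closure(F.start)| and whether F's accept lies in that closure (i.e. whether F accepts ε). A single-symbol fragment has closure size 1 and does not accept ε.
  a·c — same as the first factor's closure: C = 1
  c | a | a·c — new start ε-reaches every alternative's start; none of them accept ε, so the new accept is not reached: C = 1 + 1 + 1 + 1 = 4

4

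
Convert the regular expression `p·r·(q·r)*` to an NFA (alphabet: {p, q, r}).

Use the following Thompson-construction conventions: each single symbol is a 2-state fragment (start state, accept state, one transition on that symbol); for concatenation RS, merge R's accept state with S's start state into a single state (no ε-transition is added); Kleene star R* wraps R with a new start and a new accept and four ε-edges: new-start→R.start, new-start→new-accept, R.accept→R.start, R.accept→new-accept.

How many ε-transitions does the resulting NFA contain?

4

By structural recursion:
Each of the 4 symbol leaves contributes 0 ε-transitions.
  q·r — 0 ε-transitions
  (q·r)* — 4 ε-transitions
  p·r·(q·r)* — 4 ε-transitions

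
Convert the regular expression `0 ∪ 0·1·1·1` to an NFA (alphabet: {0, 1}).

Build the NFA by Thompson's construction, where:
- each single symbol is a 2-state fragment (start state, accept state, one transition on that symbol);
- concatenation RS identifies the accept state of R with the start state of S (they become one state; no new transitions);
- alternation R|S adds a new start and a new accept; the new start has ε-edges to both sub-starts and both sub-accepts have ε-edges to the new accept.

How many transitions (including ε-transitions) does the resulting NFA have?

9

Building bottom-up:
Each of the 5 symbol leaves contributes 1 transition (1 symbol, 0 ε).
  0·1·1·1 = 4 transitions (4 symbol, 0 ε)
  0 ∪ 0·1·1·1 = 9 transitions (5 symbol, 4 ε)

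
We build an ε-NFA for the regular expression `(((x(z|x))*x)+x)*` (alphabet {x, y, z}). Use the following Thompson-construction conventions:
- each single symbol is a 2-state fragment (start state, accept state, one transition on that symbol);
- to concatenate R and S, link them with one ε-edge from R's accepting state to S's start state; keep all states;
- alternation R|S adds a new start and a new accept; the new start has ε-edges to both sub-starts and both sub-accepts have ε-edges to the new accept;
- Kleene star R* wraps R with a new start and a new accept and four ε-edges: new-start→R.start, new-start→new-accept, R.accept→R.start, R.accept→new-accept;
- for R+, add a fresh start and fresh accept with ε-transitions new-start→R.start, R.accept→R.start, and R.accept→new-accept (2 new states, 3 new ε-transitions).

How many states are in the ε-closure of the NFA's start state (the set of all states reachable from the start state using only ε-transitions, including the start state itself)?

7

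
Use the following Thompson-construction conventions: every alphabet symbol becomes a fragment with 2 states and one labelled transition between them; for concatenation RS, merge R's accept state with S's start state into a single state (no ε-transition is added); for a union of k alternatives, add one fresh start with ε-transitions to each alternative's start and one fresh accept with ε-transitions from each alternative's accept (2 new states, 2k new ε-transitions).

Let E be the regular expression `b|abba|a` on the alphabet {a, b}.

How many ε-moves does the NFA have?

6

Per subexpression:
Each of the 6 symbol leaves contributes 0 ε-transitions.
  abba → 0 ε-transitions
  b|abba|a → 6 ε-transitions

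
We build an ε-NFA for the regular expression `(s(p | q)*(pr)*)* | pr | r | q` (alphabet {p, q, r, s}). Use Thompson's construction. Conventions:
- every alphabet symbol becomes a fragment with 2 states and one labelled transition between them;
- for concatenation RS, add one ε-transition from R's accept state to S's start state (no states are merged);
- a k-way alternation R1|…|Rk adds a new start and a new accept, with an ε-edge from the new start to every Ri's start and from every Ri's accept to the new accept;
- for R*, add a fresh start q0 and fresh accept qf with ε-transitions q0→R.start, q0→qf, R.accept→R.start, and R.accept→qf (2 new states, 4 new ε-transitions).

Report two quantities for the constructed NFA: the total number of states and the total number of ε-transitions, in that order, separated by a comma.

28, 28

Building bottom-up:
Each of the 9 symbol leaves contributes 2 states and 0 ε-transitions.
  p | q = 6 states, 4 ε-transitions
  (p | q)* = 8 states, 8 ε-transitions
  pr = 4 states, 1 ε-transition
  (pr)* = 6 states, 5 ε-transitions
  s(p | q)*(pr)* = 16 states, 15 ε-transitions
  (s(p | q)*(pr)*)* = 18 states, 19 ε-transitions
  pr = 4 states, 1 ε-transition
  (s(p | q)*(pr)*)* | pr | r | q = 28 states, 28 ε-transitions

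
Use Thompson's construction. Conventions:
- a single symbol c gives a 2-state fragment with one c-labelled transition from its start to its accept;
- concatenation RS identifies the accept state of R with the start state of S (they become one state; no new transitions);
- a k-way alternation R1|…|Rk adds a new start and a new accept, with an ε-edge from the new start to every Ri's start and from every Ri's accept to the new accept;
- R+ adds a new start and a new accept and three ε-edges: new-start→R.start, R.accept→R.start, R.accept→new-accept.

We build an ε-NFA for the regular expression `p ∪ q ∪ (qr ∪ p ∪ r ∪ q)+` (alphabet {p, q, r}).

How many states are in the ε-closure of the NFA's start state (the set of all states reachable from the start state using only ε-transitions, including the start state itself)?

Let C(F) = |ε-closure(F.start)| within fragment F, and note whether F accepts ε. Symbol fragments have C = 1 and do not accept ε. Then:
  qr — same as the first factor's closure: |closure| = 1
  qr ∪ p ∪ r ∪ q — |closure| = 1 + 1 + 1 + 1 + 1 = 5 (the new accept is not ε-reachable since no branch accepts ε)
  (qr ∪ p ∪ r ∪ q)+ — |closure| = 1 + 5 = 6 (the body doesn't accept ε, so the new accept is not reached)
  p ∪ q ∪ (qr ∪ p ∪ r ∪ q)+ — new start ε-reaches every alternative's start; none of them accept ε, so the new accept is not reached: |closure| = 1 + 1 + 1 + 6 = 9

9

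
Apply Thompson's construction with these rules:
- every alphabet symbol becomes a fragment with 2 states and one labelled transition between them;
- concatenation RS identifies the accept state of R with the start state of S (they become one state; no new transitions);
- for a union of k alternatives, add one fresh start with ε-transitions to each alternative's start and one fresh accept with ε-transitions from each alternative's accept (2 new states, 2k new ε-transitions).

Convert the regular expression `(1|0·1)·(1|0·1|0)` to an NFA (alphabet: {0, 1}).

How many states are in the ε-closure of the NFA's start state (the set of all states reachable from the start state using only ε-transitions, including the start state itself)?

Let C(F) = |ε-closure(F.start)| within fragment F, and note whether F accepts ε. Symbol fragments have C = 1 and do not accept ε. Then:
  0·1 : same as the first factor's closure: |closure| = 1
  1|0·1 : |closure| = 1 + 1 + 1 = 3 (the new accept is not ε-reachable since no branch accepts ε)
  0·1 : |closure| equals the left operand's closure size = 1 (its accept is not ε-reachable, so the closure stops there)
  1|0·1|0 : |closure| = 1 + 1 + 1 + 1 = 4 (the new accept is not ε-reachable since no branch accepts ε)
  (1|0·1)·(1|0·1|0) : |closure| equals the left operand's closure size = 3 (its accept is not ε-reachable, so the closure stops there)

3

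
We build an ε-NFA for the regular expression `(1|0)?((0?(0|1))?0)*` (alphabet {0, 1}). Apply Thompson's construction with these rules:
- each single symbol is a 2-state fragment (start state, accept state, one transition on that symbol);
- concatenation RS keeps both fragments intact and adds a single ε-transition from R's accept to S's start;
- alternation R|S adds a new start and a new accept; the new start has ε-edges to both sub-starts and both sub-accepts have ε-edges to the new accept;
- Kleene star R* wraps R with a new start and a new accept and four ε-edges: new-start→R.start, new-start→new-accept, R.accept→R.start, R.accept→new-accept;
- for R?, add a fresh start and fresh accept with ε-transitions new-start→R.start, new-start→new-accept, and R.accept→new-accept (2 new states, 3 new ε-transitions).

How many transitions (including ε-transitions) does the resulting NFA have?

Bottom-up over the parse tree:
Each of the 6 symbol leaves contributes 1 transition (1 symbol, 0 ε).
  1|0 : 6 transitions (2 symbol, 4 ε)
  (1|0)? : 9 transitions (2 symbol, 7 ε)
  0? : 4 transitions (1 symbol, 3 ε)
  0|1 : 6 transitions (2 symbol, 4 ε)
  0?(0|1) : 11 transitions (3 symbol, 8 ε)
  (0?(0|1))? : 14 transitions (3 symbol, 11 ε)
  (0?(0|1))?0 : 16 transitions (4 symbol, 12 ε)
  ((0?(0|1))?0)* : 20 transitions (4 symbol, 16 ε)
  (1|0)?((0?(0|1))?0)* : 30 transitions (6 symbol, 24 ε)

30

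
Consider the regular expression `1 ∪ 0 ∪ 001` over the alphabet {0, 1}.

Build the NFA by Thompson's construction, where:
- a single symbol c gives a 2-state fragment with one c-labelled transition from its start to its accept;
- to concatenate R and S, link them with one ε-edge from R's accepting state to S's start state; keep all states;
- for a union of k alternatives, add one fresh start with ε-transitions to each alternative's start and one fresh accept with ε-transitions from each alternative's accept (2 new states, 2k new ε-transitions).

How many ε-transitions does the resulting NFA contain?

8

By structural recursion:
Each of the 5 symbol leaves contributes 0 ε-transitions.
  001 : 2 ε-transitions
  1 ∪ 0 ∪ 001 : 8 ε-transitions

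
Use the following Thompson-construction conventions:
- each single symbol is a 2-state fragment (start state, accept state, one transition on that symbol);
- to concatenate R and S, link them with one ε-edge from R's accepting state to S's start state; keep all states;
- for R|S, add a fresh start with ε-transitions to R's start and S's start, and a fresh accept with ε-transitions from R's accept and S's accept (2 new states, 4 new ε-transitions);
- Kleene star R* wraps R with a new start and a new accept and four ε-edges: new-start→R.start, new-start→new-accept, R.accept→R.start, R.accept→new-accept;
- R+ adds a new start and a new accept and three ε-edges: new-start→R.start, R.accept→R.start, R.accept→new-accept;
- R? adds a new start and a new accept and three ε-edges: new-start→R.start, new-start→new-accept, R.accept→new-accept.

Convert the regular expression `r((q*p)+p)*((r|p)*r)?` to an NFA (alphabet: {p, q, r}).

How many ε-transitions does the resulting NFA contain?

27

By structural recursion:
Each of the 7 symbol leaves contributes 0 ε-transitions.
  q* = 4 ε-transitions
  q*p = 5 ε-transitions
  (q*p)+ = 8 ε-transitions
  (q*p)+p = 9 ε-transitions
  ((q*p)+p)* = 13 ε-transitions
  r|p = 4 ε-transitions
  (r|p)* = 8 ε-transitions
  (r|p)*r = 9 ε-transitions
  ((r|p)*r)? = 12 ε-transitions
  r((q*p)+p)*((r|p)*r)? = 27 ε-transitions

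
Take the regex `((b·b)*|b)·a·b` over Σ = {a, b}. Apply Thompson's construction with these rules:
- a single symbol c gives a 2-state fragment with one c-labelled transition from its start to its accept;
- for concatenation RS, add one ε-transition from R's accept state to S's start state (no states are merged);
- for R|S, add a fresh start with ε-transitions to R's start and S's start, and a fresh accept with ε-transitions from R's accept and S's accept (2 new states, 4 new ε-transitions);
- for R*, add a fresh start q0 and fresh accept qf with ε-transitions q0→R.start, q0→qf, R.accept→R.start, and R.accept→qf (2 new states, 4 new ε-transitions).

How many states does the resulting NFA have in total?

Recursing over subexpressions:
Each of the 5 symbol leaves contributes a 2-state fragment.
  b·b — 4 states
  (b·b)* — 6 states
  (b·b)*|b — 10 states
  ((b·b)*|b)·a·b — 14 states

14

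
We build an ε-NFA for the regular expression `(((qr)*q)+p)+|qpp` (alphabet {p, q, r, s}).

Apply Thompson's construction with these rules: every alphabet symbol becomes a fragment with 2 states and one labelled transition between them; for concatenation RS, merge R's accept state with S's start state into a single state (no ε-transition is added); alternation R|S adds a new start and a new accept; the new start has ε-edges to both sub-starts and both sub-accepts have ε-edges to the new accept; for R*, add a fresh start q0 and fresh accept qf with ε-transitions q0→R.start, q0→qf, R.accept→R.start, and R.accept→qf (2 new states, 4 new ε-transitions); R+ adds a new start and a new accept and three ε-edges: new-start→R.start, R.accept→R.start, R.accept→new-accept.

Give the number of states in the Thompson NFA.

Building bottom-up:
Each of the 7 symbol leaves contributes a 2-state fragment.
  qr = 3 states
  (qr)* = 5 states
  (qr)*q = 6 states
  ((qr)*q)+ = 8 states
  ((qr)*q)+p = 9 states
  (((qr)*q)+p)+ = 11 states
  qpp = 4 states
  (((qr)*q)+p)+|qpp = 17 states

17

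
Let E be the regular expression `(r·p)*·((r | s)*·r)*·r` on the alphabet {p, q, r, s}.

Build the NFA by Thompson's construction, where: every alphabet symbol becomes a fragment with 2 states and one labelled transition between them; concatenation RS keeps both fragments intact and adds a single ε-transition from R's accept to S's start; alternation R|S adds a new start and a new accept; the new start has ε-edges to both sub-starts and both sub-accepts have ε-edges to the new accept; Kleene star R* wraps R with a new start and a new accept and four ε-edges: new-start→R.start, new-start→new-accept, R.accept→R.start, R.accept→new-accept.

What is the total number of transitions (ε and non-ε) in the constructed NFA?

26

Bottom-up over the parse tree:
Each of the 6 symbol leaves contributes 1 transition (1 symbol, 0 ε).
  r·p = 3 transitions (2 symbol, 1 ε)
  (r·p)* = 7 transitions (2 symbol, 5 ε)
  r | s = 6 transitions (2 symbol, 4 ε)
  (r | s)* = 10 transitions (2 symbol, 8 ε)
  (r | s)*·r = 12 transitions (3 symbol, 9 ε)
  ((r | s)*·r)* = 16 transitions (3 symbol, 13 ε)
  (r·p)*·((r | s)*·r)*·r = 26 transitions (6 symbol, 20 ε)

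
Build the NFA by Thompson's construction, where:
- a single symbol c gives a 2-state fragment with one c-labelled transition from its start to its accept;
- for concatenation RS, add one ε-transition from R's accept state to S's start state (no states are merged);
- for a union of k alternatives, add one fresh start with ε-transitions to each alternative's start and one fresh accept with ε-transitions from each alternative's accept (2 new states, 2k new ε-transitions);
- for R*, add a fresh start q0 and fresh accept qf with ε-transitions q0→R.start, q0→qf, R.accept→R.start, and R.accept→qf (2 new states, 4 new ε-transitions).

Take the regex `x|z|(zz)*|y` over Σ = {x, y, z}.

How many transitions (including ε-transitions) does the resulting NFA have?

18

Recursing over subexpressions:
Each of the 5 symbol leaves contributes 1 transition (1 symbol, 0 ε).
  zz = 3 transitions (2 symbol, 1 ε)
  (zz)* = 7 transitions (2 symbol, 5 ε)
  x|z|(zz)*|y = 18 transitions (5 symbol, 13 ε)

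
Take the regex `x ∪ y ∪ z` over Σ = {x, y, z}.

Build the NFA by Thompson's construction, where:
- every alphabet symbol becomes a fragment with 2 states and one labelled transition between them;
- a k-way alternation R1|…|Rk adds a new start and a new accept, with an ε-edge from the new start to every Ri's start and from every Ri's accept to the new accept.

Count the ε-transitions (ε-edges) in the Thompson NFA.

6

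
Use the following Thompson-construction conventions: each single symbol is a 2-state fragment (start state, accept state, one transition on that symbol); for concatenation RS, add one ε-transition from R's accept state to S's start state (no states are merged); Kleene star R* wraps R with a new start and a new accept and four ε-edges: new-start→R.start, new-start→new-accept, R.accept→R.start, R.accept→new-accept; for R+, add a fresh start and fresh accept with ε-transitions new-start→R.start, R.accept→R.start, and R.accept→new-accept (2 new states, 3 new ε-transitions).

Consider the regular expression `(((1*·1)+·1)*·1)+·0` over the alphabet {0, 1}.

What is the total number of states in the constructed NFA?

Building bottom-up:
Each of the 5 symbol leaves contributes a 2-state fragment.
  1* : 4 states
  1*·1 : 6 states
  (1*·1)+ : 8 states
  (1*·1)+·1 : 10 states
  ((1*·1)+·1)* : 12 states
  ((1*·1)+·1)*·1 : 14 states
  (((1*·1)+·1)*·1)+ : 16 states
  (((1*·1)+·1)*·1)+·0 : 18 states

18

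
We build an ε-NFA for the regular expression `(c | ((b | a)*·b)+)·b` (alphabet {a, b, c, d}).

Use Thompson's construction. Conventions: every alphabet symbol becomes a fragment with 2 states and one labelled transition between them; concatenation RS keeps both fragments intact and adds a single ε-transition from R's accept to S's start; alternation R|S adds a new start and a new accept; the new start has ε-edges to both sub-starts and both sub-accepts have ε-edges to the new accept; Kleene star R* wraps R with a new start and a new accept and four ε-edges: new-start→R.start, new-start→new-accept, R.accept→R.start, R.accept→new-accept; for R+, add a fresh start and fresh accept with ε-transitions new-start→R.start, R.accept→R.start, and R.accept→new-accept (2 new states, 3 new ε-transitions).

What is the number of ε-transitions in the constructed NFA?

By structural recursion:
Each of the 5 symbol leaves contributes 0 ε-transitions.
  b | a — 4 ε-transitions
  (b | a)* — 8 ε-transitions
  (b | a)*·b — 9 ε-transitions
  ((b | a)*·b)+ — 12 ε-transitions
  c | ((b | a)*·b)+ — 16 ε-transitions
  (c | ((b | a)*·b)+)·b — 17 ε-transitions

17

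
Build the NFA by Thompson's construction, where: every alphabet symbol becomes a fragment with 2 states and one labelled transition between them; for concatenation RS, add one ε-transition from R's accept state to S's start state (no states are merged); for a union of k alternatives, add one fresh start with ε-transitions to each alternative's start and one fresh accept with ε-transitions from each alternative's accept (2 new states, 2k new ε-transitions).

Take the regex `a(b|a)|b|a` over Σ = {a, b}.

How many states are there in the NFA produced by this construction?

Building bottom-up:
Each of the 5 symbol leaves contributes a 2-state fragment.
  b|a = 6 states
  a(b|a) = 8 states
  a(b|a)|b|a = 14 states

14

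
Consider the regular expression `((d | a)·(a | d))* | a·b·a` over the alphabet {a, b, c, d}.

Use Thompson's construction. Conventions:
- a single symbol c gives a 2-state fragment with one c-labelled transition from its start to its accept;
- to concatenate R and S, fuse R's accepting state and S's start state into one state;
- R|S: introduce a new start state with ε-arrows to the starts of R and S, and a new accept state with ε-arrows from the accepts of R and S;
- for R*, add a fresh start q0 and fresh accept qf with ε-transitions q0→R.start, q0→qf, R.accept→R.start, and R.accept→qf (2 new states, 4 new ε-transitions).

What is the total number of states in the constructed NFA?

Building bottom-up:
Each of the 7 symbol leaves contributes a 2-state fragment.
  d | a : 6 states
  a | d : 6 states
  (d | a)·(a | d) : 11 states
  ((d | a)·(a | d))* : 13 states
  a·b·a : 4 states
  ((d | a)·(a | d))* | a·b·a : 19 states

19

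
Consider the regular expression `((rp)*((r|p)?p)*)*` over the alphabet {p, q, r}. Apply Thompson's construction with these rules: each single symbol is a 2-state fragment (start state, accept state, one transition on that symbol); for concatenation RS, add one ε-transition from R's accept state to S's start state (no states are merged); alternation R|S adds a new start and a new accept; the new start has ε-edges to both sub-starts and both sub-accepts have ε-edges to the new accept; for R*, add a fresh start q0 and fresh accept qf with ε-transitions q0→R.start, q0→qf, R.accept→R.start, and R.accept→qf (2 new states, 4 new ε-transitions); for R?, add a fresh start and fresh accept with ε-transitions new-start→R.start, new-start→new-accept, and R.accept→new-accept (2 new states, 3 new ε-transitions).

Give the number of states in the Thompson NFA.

20

By structural recursion:
Each of the 5 symbol leaves contributes a 2-state fragment.
  rp → 4 states
  (rp)* → 6 states
  r|p → 6 states
  (r|p)? → 8 states
  (r|p)?p → 10 states
  ((r|p)?p)* → 12 states
  (rp)*((r|p)?p)* → 18 states
  ((rp)*((r|p)?p)*)* → 20 states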